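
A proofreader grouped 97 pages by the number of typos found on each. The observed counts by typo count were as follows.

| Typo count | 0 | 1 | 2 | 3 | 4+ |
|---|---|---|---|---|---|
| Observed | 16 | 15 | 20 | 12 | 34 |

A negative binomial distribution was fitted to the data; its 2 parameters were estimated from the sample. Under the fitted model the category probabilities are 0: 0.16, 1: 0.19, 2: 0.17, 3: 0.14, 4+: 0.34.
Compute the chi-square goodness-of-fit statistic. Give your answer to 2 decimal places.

Expected counts E_i = n·p_i: 97×0.16 = 15.52, 97×0.19 = 18.43, 97×0.17 = 16.49, 97×0.14 = 13.58, 97×0.34 = 32.98.
cat         O        E   (O−E)²/E
0          16    15.52      0.015
1          15    18.43      0.638
2          20    16.49      0.747
3          12    13.58      0.184
4+         34    32.98      0.032
Sum = 1.62

1.62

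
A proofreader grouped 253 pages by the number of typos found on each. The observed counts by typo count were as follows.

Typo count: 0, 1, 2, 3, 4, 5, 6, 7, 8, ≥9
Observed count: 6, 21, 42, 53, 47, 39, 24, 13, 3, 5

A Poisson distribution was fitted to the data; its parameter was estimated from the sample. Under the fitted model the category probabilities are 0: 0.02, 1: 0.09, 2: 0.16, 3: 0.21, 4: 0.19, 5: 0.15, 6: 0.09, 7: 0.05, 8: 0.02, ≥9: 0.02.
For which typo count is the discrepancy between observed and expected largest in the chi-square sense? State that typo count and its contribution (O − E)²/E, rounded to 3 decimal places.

Expected counts E_i = n·p_i: 253×0.02 = 5.06, 253×0.09 = 22.77, 253×0.16 = 40.48, 253×0.21 = 53.13, 253×0.19 = 48.07, 253×0.15 = 37.95, 253×0.09 = 22.77, 253×0.05 = 12.65, 253×0.02 = 5.06, 253×0.02 = 5.06.
χ² = (6−5.06)²/5.06 + (21−22.77)²/22.77 + (42−40.48)²/40.48 + (53−53.13)²/53.13 + (47−48.07)²/48.07 + (39−37.95)²/37.95 + (24−22.77)²/22.77 + (13−12.65)²/12.65 + (3−5.06)²/5.06 + (5−5.06)²/5.06
   = 0.1746 + 0.1376 + 0.0571 + 0.0003 + 0.0238 + 0.0291 + 0.0664 + 0.0097 + 0.8387 + 0.0007
The largest term is for 8: 0.839.

8, 0.839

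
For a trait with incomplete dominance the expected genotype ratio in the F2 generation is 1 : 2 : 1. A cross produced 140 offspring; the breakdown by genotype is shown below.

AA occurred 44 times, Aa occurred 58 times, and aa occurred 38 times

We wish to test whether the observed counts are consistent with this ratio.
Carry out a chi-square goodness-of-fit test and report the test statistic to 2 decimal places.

4.63

Ratio total = 4. Expected counts: 140×1/4 = 35, 140×2/4 = 70, 140×1/4 = 35.
χ² = (44−35)²/35 + (58−70)²/70 + (38−35)²/35
   = 2.314 + 2.057 + 0.257
Sum = 4.63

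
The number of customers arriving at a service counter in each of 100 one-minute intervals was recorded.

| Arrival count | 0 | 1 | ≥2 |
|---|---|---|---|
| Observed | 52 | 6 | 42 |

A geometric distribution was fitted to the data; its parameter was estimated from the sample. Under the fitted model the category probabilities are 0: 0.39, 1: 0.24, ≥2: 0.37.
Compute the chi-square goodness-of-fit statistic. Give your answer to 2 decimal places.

18.51

Expected counts E_i = n·p_i: 100×0.39 = 39, 100×0.24 = 24, 100×0.37 = 37.
χ² = (52−39)²/39 + (6−24)²/24 + (42−37)²/37
   = 4.333 + 13.500 + 0.676
Sum = 18.51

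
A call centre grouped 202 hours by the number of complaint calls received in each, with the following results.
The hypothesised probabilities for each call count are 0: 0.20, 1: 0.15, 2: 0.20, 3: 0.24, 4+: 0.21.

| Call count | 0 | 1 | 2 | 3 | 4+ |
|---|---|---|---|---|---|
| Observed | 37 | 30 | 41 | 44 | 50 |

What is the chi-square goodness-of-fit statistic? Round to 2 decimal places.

2.07

Expected counts E_i = n·p_i: 202×0.20 = 40.4, 202×0.15 = 30.3, 202×0.20 = 40.4, 202×0.24 = 48.48, 202×0.21 = 42.42.
χ² = (37−40.4)²/40.4 + (30−30.3)²/30.3 + (41−40.4)²/40.4 + (44−48.48)²/48.48 + (50−42.42)²/42.42
   = 0.286 + 0.003 + 0.009 + 0.414 + 1.354
Sum = 2.07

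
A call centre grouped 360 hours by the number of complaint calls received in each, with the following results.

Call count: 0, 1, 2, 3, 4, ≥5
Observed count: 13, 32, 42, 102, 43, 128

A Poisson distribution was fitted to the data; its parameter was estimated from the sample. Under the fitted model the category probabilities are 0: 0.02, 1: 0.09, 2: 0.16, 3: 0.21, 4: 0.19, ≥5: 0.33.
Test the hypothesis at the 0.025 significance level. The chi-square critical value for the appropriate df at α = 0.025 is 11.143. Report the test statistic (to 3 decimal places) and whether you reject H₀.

28.266; reject

Expected counts E_i = n·p_i: 360×0.02 = 7.2, 360×0.09 = 32.4, 360×0.16 = 57.6, 360×0.21 = 75.6, 360×0.19 = 68.4, 360×0.33 = 118.8.
χ² = (13−7.2)²/7.2 + (32−32.4)²/32.4 + (42−57.6)²/57.6 + (102−75.6)²/75.6 + (43−68.4)²/68.4 + (128−118.8)²/118.8
   = 4.6722 + 0.0049 + 4.2250 + 9.2190 + 9.4322 + 0.7125
Sum = 28.266
df = 4. Since 28.266 > 11.143, we reject H₀.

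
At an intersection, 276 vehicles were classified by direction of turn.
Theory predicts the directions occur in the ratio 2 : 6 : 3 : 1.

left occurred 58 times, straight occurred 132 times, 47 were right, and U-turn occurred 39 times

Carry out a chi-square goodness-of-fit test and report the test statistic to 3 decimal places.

21.536

Ratio total = 12. Expected counts: 276×2/12 = 46, 276×6/12 = 138, 276×3/12 = 69, 276×1/12 = 23.
χ² = (58−46)²/46 + (132−138)²/138 + (47−69)²/69 + (39−23)²/23
   = 3.1304 + 0.2609 + 7.0145 + 11.1304
Sum = 21.536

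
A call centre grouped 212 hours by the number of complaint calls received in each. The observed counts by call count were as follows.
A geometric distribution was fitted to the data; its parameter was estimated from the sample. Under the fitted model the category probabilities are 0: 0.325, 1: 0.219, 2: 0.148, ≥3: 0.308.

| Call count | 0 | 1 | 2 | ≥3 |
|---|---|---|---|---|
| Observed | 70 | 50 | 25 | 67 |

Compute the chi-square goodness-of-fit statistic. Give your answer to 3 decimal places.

Expected counts E_i = n·p_i: 212×0.325 = 68.9, 212×0.219 = 46.428, 212×0.148 = 31.376, 212×0.308 = 65.296.
χ² = (70−68.9)²/68.9 + (50−46.428)²/46.428 + (25−31.376)²/31.376 + (67−65.296)²/65.296
   = 0.0176 + 0.2748 + 1.2957 + 0.0445
Sum = 1.633

1.633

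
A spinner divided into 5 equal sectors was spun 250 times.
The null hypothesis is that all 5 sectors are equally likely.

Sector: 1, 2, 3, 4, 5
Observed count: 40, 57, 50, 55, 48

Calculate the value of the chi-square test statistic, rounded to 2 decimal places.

Expected count for each of the 5 categories: 250/5 = 50.
1: (40 − 50)²/50 = 100/50 = 2.000
2: (57 − 50)²/50 = 49/50 = 0.980
3: (50 − 50)²/50 = 0/50 = 0.000
4: (55 − 50)²/50 = 25/50 = 0.500
5: (48 − 50)²/50 = 4/50 = 0.080
Sum = 3.56

3.56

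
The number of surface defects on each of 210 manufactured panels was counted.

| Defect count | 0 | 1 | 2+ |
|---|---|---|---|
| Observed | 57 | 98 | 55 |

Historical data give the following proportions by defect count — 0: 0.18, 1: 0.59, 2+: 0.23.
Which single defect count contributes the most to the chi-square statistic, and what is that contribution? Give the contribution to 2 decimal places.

0, 9.75

Expected counts E_i = n·p_i: 210×0.18 = 37.8, 210×0.59 = 123.9, 210×0.23 = 48.3.
χ² = (57−37.8)²/37.8 + (98−123.9)²/123.9 + (55−48.3)²/48.3
   = 9.752 + 5.414 + 0.929
The largest term is for 0: 9.75.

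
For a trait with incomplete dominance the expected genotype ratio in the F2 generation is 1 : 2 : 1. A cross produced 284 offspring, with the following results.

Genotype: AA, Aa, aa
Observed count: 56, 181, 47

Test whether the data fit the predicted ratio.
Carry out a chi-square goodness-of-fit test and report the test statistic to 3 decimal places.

Ratio total = 4. Expected counts: 284×1/4 = 71, 284×2/4 = 142, 284×1/4 = 71.
cat         O        E   (O−E)²/E
AA         56       71     3.1690
Aa        181      142    10.7113
aa         47       71     8.1127
Sum = 21.993

21.993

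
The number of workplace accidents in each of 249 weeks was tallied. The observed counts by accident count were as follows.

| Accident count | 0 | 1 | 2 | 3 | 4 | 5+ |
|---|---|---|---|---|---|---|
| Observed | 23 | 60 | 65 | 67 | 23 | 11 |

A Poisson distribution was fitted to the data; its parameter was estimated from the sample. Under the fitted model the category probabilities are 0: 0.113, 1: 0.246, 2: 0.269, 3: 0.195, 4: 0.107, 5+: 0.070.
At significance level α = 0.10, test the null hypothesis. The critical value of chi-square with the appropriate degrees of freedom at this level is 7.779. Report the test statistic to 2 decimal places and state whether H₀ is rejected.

10.90; reject

Expected counts E_i = n·p_i: 249×0.113 = 28.137, 249×0.246 = 61.254, 249×0.269 = 66.981, 249×0.195 = 48.555, 249×0.107 = 26.643, 249×0.070 = 17.43.
0: (23 − 28.137)²/28.137 = 26.388769/28.137 = 0.938
1: (60 − 61.254)²/61.254 = 1.572516/61.254 = 0.026
2: (65 − 66.981)²/66.981 = 3.924361/66.981 = 0.059
3: (67 − 48.555)²/48.555 = 340.218025/48.555 = 7.007
4: (23 − 26.643)²/26.643 = 13.271449/26.643 = 0.498
5+: (11 − 17.43)²/17.43 = 41.3449/17.43 = 2.372
Sum = 10.90
df = 4. Since 10.90 > 7.779, we reject H₀.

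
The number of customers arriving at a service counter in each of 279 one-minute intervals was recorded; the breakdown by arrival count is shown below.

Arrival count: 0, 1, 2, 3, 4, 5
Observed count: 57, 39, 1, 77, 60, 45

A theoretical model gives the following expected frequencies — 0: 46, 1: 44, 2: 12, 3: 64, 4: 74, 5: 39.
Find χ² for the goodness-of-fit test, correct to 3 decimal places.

0: (57 − 46)²/46 = 121/46 = 2.6304
1: (39 − 44)²/44 = 25/44 = 0.5682
2: (1 − 12)²/12 = 121/12 = 10.0833
3: (77 − 64)²/64 = 169/64 = 2.6406
4: (60 − 74)²/74 = 196/74 = 2.6486
5: (45 − 39)²/39 = 36/39 = 0.9231
Sum = 19.494

19.494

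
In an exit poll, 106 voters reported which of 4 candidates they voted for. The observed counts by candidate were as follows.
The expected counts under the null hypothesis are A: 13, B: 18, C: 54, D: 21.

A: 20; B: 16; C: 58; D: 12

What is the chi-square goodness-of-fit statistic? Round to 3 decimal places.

8.145

A: (20 − 13)²/13 = 49/13 = 3.7692
B: (16 − 18)²/18 = 4/18 = 0.2222
C: (58 − 54)²/54 = 16/54 = 0.2963
D: (12 − 21)²/21 = 81/21 = 3.8571
Sum = 8.145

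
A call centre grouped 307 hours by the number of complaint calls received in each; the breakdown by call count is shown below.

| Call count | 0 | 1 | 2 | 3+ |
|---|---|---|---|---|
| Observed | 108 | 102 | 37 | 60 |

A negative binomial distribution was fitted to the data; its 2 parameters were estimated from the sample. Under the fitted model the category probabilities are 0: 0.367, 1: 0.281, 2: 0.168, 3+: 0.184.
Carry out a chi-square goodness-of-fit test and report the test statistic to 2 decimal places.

7.40

Expected counts E_i = n·p_i: 307×0.367 = 112.669, 307×0.281 = 86.267, 307×0.168 = 51.576, 307×0.184 = 56.488.
0: (108 − 112.669)²/112.669 = 21.799561/112.669 = 0.193
1: (102 − 86.267)²/86.267 = 247.527289/86.267 = 2.869
2: (37 − 51.576)²/51.576 = 212.459776/51.576 = 4.119
3+: (60 − 56.488)²/56.488 = 12.334144/56.488 = 0.218
Sum = 7.40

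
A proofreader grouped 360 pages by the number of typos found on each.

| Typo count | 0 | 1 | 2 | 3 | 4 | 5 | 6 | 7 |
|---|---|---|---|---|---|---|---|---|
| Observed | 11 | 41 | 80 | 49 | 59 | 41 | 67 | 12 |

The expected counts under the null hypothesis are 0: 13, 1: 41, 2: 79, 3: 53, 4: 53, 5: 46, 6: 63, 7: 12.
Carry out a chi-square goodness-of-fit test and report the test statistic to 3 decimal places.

2.099

cat         O        E   (O−E)²/E
0          11       13     0.3077
1          41       41     0.0000
2          80       79     0.0127
3          49       53     0.3019
4          59       53     0.6792
5          41       46     0.5435
6          67       63     0.2540
7          12       12     0.0000
Sum = 2.099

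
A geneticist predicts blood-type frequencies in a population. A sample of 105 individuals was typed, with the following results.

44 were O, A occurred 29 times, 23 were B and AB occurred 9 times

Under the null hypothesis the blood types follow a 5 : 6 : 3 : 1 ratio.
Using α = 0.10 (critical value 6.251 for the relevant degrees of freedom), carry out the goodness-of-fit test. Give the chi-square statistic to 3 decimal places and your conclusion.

Ratio total = 15. Expected counts: 105×5/15 = 35, 105×6/15 = 42, 105×3/15 = 21, 105×1/15 = 7.
O: (44 − 35)²/35 = 81/35 = 2.3143
A: (29 − 42)²/42 = 169/42 = 4.0238
B: (23 − 21)²/21 = 4/21 = 0.1905
AB: (9 − 7)²/7 = 4/7 = 0.5714
Sum = 7.100
df = 3. Since 7.100 > 6.251, we reject H₀.

7.100; reject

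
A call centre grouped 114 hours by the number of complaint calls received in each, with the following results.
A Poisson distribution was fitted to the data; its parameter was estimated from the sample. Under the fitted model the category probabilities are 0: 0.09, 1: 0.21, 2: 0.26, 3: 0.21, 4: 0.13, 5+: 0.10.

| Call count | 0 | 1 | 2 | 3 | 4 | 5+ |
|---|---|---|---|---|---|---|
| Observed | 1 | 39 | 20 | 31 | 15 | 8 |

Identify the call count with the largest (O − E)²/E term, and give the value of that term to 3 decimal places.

1, 9.474

Expected counts E_i = n·p_i: 114×0.09 = 10.26, 114×0.21 = 23.94, 114×0.26 = 29.64, 114×0.21 = 23.94, 114×0.13 = 14.82, 114×0.10 = 11.4.
χ² = (1−10.26)²/10.26 + (39−23.94)²/23.94 + (20−29.64)²/29.64 + (31−23.94)²/23.94 + (15−14.82)²/14.82 + (8−11.4)²/11.4
   = 8.3575 + 9.4738 + 3.1353 + 2.0820 + 0.0022 + 1.0140
The largest term is for 1: 9.474.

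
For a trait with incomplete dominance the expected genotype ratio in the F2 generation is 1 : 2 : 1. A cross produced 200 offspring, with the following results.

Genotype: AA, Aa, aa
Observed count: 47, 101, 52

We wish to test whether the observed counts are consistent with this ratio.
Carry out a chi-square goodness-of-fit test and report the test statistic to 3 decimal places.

Ratio total = 4. Expected counts: 200×1/4 = 50, 200×2/4 = 100, 200×1/4 = 50.
AA: (47 − 50)²/50 = 9/50 = 0.1800
Aa: (101 − 100)²/100 = 1/100 = 0.0100
aa: (52 − 50)²/50 = 4/50 = 0.0800
Sum = 0.270

0.270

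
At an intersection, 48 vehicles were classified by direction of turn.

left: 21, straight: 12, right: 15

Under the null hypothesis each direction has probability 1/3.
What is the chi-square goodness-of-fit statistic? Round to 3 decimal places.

Expected count for each of the 3 categories: 48/3 = 16.
left: (21 − 16)²/16 = 25/16 = 1.5625
straight: (12 − 16)²/16 = 16/16 = 1.0000
right: (15 − 16)²/16 = 1/16 = 0.0625
Sum = 2.625

2.625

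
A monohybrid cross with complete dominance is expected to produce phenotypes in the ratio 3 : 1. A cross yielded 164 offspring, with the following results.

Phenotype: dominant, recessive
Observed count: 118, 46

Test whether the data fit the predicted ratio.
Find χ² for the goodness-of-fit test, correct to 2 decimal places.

0.81

Ratio total = 4. Expected counts: 164×3/4 = 123, 164×1/4 = 41.
dominant: (118 − 123)²/123 = 25/123 = 0.203
recessive: (46 − 41)²/41 = 25/41 = 0.610
Sum = 0.81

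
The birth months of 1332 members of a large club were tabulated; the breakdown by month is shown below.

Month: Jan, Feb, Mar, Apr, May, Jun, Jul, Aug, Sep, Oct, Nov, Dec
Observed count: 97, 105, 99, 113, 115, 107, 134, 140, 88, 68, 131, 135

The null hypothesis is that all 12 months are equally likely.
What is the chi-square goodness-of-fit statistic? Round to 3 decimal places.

Under H₀ each category has probability 1/12, so each expected count is 1332/12 = 111.
χ² = (97−111)²/111 + (105−111)²/111 + (99−111)²/111 + (113−111)²/111 + (115−111)²/111 + (107−111)²/111 + (134−111)²/111 + (140−111)²/111 + (88−111)²/111 + (68−111)²/111 + (131−111)²/111 + (135−111)²/111
   = 1.7658 + 0.3243 + 1.2973 + 0.0360 + 0.1441 + 0.1441 + 4.7658 + 7.5766 + 4.7658 + 16.6577 + 3.6036 + 5.1892
Sum = 46.270

46.270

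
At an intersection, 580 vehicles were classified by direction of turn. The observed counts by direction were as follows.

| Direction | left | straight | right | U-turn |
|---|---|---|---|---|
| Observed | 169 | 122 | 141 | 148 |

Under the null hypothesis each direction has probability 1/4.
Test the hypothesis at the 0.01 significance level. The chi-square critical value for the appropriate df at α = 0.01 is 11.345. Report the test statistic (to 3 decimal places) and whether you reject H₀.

Expected count for each of the 4 categories: 580/4 = 145.
cat           O        E   (O−E)²/E
left        169      145     3.9724
straight    122      145     3.6483
right       141      145     0.1103
U-turn      148      145     0.0621
Sum = 7.793
df = 3. Since 7.793 < 11.345, we do not reject H₀.

7.793; do not reject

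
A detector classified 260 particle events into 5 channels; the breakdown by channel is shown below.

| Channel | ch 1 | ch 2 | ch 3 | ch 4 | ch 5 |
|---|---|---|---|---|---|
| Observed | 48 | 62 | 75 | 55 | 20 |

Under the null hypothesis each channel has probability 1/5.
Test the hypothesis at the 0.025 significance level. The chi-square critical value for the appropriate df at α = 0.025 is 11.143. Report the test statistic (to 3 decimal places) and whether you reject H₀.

32.269; reject

Expected count for each of the 5 categories: 260/5 = 52.
cat         O        E   (O−E)²/E
ch 1       48       52     0.3077
ch 2       62       52     1.9231
ch 3       75       52    10.1731
ch 4       55       52     0.1731
ch 5       20       52    19.6923
Sum = 32.269
df = 4. Since 32.269 > 11.143, we reject H₀.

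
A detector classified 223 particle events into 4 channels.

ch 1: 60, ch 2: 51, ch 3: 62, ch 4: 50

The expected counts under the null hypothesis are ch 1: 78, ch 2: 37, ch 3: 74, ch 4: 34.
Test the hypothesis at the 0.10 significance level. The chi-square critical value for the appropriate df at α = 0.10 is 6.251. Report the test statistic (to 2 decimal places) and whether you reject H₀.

18.93; reject

χ² = (60−78)²/78 + (51−37)²/37 + (62−74)²/74 + (50−34)²/34
   = 4.154 + 5.297 + 1.946 + 7.529
Sum = 18.93
df = 3. Since 18.93 > 6.251, we reject H₀.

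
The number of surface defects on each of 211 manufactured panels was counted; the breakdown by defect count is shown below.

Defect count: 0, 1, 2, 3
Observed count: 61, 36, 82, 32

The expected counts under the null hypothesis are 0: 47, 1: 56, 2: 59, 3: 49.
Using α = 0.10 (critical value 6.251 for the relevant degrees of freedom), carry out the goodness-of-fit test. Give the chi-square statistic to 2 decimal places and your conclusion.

cat         O        E   (O−E)²/E
0          61       47      4.170
1          36       56      7.143
2          82       59      8.966
3          32       49      5.898
Sum = 26.18
df = 3. Since 26.18 > 6.251, we reject H₀.

26.18; reject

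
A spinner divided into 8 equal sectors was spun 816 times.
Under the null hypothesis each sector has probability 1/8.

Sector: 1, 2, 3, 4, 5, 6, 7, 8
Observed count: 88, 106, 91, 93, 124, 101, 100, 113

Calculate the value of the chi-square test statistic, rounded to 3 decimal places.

10.039

Expected count for each of the 8 categories: 816/8 = 102.
1: (88 − 102)²/102 = 196/102 = 1.9216
2: (106 − 102)²/102 = 16/102 = 0.1569
3: (91 − 102)²/102 = 121/102 = 1.1863
4: (93 − 102)²/102 = 81/102 = 0.7941
5: (124 − 102)²/102 = 484/102 = 4.7451
6: (101 − 102)²/102 = 1/102 = 0.0098
7: (100 − 102)²/102 = 4/102 = 0.0392
8: (113 − 102)²/102 = 121/102 = 1.1863
Sum = 10.039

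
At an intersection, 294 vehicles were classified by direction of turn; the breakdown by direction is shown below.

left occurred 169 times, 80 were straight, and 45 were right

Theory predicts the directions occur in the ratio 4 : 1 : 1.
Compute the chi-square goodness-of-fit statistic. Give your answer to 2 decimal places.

Ratio total = 6. Expected counts: 294×4/6 = 196, 294×1/6 = 49, 294×1/6 = 49.
cat           O        E   (O−E)²/E
left        169      196      3.719
straight     80       49     19.612
right        45       49      0.327
Sum = 23.66

23.66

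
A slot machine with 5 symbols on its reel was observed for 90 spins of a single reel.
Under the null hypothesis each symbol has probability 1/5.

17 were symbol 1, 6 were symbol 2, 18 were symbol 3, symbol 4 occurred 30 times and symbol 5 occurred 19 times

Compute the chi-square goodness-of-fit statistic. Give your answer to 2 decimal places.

Under H₀ each category has probability 1/5, so each expected count is 90/5 = 18.
χ² = (17−18)²/18 + (6−18)²/18 + (18−18)²/18 + (30−18)²/18 + (19−18)²/18
   = 0.056 + 8.000 + 0.000 + 8.000 + 0.056
Sum = 16.11

16.11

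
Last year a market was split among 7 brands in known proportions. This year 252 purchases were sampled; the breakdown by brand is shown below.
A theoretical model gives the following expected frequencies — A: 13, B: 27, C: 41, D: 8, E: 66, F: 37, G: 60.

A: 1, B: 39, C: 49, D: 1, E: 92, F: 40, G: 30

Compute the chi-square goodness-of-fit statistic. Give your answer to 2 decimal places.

A: (1 − 13)²/13 = 144/13 = 11.077
B: (39 − 27)²/27 = 144/27 = 5.333
C: (49 − 41)²/41 = 64/41 = 1.561
D: (1 − 8)²/8 = 49/8 = 6.125
E: (92 − 66)²/66 = 676/66 = 10.242
F: (40 − 37)²/37 = 9/37 = 0.243
G: (30 − 60)²/60 = 900/60 = 15.000
Sum = 49.58

49.58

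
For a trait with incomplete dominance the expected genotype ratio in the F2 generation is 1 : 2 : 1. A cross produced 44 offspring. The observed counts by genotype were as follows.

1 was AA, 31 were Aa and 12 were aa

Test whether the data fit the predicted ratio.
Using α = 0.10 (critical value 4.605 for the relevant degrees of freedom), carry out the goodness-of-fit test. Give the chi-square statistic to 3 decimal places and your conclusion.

12.864; reject

Ratio total = 4. Expected counts: 44×1/4 = 11, 44×2/4 = 22, 44×1/4 = 11.
χ² = (1−11)²/11 + (31−22)²/22 + (12−11)²/11
   = 9.0909 + 3.6818 + 0.0909
Sum = 12.864
df = 2. Since 12.864 > 4.605, we reject H₀.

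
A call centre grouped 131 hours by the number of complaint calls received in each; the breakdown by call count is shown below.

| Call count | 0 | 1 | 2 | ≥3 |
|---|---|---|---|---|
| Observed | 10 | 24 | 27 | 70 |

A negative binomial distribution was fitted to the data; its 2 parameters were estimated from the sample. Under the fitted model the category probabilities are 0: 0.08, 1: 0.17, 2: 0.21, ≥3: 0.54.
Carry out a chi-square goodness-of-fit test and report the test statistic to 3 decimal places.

Expected counts E_i = n·p_i: 131×0.08 = 10.48, 131×0.17 = 22.27, 131×0.21 = 27.51, 131×0.54 = 70.74.
χ² = (10−10.48)²/10.48 + (24−22.27)²/22.27 + (27−27.51)²/27.51 + (70−70.74)²/70.74
   = 0.0220 + 0.1344 + 0.0095 + 0.0077
Sum = 0.174

0.174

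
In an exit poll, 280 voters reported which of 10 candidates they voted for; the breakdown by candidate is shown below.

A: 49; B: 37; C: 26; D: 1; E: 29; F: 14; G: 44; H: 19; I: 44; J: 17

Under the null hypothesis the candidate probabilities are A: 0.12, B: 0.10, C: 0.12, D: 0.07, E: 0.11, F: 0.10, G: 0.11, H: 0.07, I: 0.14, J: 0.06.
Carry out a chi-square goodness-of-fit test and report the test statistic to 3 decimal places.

Expected counts E_i = n·p_i: 280×0.12 = 33.6, 280×0.10 = 28, 280×0.12 = 33.6, 280×0.07 = 19.6, 280×0.11 = 30.8, 280×0.10 = 28, 280×0.11 = 30.8, 280×0.07 = 19.6, 280×0.14 = 39.2, 280×0.06 = 16.8.
cat         O        E   (O−E)²/E
A          49     33.6     7.0583
B          37       28     2.8929
C          26     33.6     1.7190
D           1     19.6    17.6510
E          29     30.8     0.1052
F          14       28     7.0000
G          44     30.8     5.6571
H          19     19.6     0.0184
I          44     39.2     0.5878
J          17     16.8     0.0024
Sum = 42.692

42.692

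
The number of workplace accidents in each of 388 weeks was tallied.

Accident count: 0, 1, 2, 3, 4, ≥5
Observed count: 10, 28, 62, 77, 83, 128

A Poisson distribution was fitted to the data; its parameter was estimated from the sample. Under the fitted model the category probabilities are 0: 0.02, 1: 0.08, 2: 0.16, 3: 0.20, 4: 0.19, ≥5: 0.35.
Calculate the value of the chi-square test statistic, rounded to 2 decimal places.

Expected counts E_i = n·p_i: 388×0.02 = 7.76, 388×0.08 = 31.04, 388×0.16 = 62.08, 388×0.20 = 77.6, 388×0.19 = 73.72, 388×0.35 = 135.8.
cat         O        E   (O−E)²/E
0          10     7.76      0.647
1          28    31.04      0.298
2          62    62.08      0.000
3          77     77.6      0.005
4          83    73.72      1.168
≥5        128    135.8      0.448
Sum = 2.57

2.57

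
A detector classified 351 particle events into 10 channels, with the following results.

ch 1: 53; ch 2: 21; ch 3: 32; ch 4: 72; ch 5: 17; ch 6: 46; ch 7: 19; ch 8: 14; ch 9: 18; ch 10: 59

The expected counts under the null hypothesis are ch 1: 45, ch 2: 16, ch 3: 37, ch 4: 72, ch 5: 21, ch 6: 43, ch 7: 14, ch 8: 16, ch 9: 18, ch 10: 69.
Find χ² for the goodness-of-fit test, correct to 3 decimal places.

8.117

χ² = (53−45)²/45 + (21−16)²/16 + (32−37)²/37 + (72−72)²/72 + (17−21)²/21 + (46−43)²/43 + (19−14)²/14 + (14−16)²/16 + (18−18)²/18 + (59−69)²/69
   = 1.4222 + 1.5625 + 0.6757 + 0.0000 + 0.7619 + 0.2093 + 1.7857 + 0.2500 + 0.0000 + 1.4493
Sum = 8.117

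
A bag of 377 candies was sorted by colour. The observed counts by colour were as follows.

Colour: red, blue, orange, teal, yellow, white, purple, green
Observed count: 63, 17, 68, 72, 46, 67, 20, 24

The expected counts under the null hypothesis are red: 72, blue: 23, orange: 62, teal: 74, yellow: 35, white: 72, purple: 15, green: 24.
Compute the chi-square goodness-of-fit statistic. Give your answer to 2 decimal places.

red: (63 − 72)²/72 = 81/72 = 1.125
blue: (17 − 23)²/23 = 36/23 = 1.565
orange: (68 − 62)²/62 = 36/62 = 0.581
teal: (72 − 74)²/74 = 4/74 = 0.054
yellow: (46 − 35)²/35 = 121/35 = 3.457
white: (67 − 72)²/72 = 25/72 = 0.347
purple: (20 − 15)²/15 = 25/15 = 1.667
green: (24 − 24)²/24 = 0/24 = 0.000
Sum = 8.80

8.80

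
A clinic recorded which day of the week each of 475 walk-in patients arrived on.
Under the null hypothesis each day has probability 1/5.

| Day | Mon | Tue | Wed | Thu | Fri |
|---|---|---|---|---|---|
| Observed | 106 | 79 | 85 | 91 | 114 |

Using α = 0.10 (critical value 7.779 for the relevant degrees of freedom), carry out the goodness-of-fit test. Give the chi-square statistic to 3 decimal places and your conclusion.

8.989; reject

Expected count for each of the 5 categories: 475/5 = 95.
Mon: (106 − 95)²/95 = 121/95 = 1.2737
Tue: (79 − 95)²/95 = 256/95 = 2.6947
Wed: (85 − 95)²/95 = 100/95 = 1.0526
Thu: (91 − 95)²/95 = 16/95 = 0.1684
Fri: (114 − 95)²/95 = 361/95 = 3.8000
Sum = 8.989
df = 4. Since 8.989 > 7.779, we reject H₀.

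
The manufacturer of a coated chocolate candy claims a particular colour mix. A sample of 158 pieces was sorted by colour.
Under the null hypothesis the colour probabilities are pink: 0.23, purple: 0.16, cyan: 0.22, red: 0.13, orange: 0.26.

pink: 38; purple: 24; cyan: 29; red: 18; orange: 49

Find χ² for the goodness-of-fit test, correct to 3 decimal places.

2.936

Expected counts E_i = n·p_i: 158×0.23 = 36.34, 158×0.16 = 25.28, 158×0.22 = 34.76, 158×0.13 = 20.54, 158×0.26 = 41.08.
pink: (38 − 36.34)²/36.34 = 2.7556/36.34 = 0.0758
purple: (24 − 25.28)²/25.28 = 1.6384/25.28 = 0.0648
cyan: (29 − 34.76)²/34.76 = 33.1776/34.76 = 0.9545
red: (18 − 20.54)²/20.54 = 6.4516/20.54 = 0.3141
orange: (49 − 41.08)²/41.08 = 62.7264/41.08 = 1.5269
Sum = 2.936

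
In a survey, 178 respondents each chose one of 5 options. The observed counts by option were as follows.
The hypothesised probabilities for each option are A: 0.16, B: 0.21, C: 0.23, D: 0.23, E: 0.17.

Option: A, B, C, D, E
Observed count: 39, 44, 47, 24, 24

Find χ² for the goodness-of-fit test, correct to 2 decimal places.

Expected counts E_i = n·p_i: 178×0.16 = 28.48, 178×0.21 = 37.38, 178×0.23 = 40.94, 178×0.23 = 40.94, 178×0.17 = 30.26.
χ² = (39−28.48)²/28.48 + (44−37.38)²/37.38 + (47−40.94)²/40.94 + (24−40.94)²/40.94 + (24−30.26)²/30.26
   = 3.886 + 1.172 + 0.897 + 7.009 + 1.295
Sum = 14.26

14.26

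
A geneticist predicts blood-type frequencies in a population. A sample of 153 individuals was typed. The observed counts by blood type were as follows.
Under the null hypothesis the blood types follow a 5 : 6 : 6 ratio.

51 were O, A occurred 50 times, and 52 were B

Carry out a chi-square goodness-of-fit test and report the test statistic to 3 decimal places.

1.170

Ratio total = 17. Expected counts: 153×5/17 = 45, 153×6/17 = 54, 153×6/17 = 54.
cat         O        E   (O−E)²/E
O          51       45     0.8000
A          50       54     0.2963
B          52       54     0.0741
Sum = 1.170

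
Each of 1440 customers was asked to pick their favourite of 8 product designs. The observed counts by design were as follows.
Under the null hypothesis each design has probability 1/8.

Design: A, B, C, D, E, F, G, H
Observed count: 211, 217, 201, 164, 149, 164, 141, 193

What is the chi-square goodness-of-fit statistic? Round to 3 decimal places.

Under H₀ each category has probability 1/8, so each expected count is 1440/8 = 180.
χ² = (211−180)²/180 + (217−180)²/180 + (201−180)²/180 + (164−180)²/180 + (149−180)²/180 + (164−180)²/180 + (141−180)²/180 + (193−180)²/180
   = 5.3389 + 7.6056 + 2.4500 + 1.4222 + 5.3389 + 1.4222 + 8.4500 + 0.9389
Sum = 32.967

32.967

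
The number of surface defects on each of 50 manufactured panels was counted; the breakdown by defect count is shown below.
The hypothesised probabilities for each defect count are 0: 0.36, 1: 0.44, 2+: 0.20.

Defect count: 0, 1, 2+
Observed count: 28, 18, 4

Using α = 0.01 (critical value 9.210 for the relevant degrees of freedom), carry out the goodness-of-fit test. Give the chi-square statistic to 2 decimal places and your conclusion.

Expected counts E_i = n·p_i: 50×0.36 = 18, 50×0.44 = 22, 50×0.20 = 10.
0: (28 − 18)²/18 = 100/18 = 5.556
1: (18 − 22)²/22 = 16/22 = 0.727
2+: (4 − 10)²/10 = 36/10 = 3.600
Sum = 9.88
df = 2. Since 9.88 > 9.210, we reject H₀.

9.88; reject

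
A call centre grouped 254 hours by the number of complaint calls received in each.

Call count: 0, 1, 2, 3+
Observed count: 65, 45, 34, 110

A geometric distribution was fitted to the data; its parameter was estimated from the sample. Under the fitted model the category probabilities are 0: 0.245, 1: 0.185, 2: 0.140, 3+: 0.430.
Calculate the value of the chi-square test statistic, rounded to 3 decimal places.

0.282

Expected counts E_i = n·p_i: 254×0.245 = 62.23, 254×0.185 = 46.99, 254×0.140 = 35.56, 254×0.430 = 109.22.
χ² = (65−62.23)²/62.23 + (45−46.99)²/46.99 + (34−35.56)²/35.56 + (110−109.22)²/109.22
   = 0.1233 + 0.0843 + 0.0684 + 0.0056
Sum = 0.282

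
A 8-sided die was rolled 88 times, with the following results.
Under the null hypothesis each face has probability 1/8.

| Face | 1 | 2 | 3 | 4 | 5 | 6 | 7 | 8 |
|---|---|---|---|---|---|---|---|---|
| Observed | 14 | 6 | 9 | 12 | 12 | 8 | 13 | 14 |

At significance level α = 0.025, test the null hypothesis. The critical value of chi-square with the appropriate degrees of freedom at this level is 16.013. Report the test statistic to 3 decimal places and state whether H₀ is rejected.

Expected count for each of the 8 categories: 88/8 = 11.
1: (14 − 11)²/11 = 9/11 = 0.8182
2: (6 − 11)²/11 = 25/11 = 2.2727
3: (9 − 11)²/11 = 4/11 = 0.3636
4: (12 − 11)²/11 = 1/11 = 0.0909
5: (12 − 11)²/11 = 1/11 = 0.0909
6: (8 − 11)²/11 = 9/11 = 0.8182
7: (13 − 11)²/11 = 4/11 = 0.3636
8: (14 − 11)²/11 = 9/11 = 0.8182
Sum = 5.636
df = 7. Since 5.636 < 16.013, we do not reject H₀.

5.636; do not reject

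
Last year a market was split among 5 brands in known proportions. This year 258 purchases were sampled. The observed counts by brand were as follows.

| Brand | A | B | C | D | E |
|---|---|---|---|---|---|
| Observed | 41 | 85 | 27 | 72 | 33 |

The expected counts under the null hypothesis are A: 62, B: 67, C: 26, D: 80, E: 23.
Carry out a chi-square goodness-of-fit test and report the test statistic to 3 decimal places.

17.135

A: (41 − 62)²/62 = 441/62 = 7.1129
B: (85 − 67)²/67 = 324/67 = 4.8358
C: (27 − 26)²/26 = 1/26 = 0.0385
D: (72 − 80)²/80 = 64/80 = 0.8000
E: (33 − 23)²/23 = 100/23 = 4.3478
Sum = 17.135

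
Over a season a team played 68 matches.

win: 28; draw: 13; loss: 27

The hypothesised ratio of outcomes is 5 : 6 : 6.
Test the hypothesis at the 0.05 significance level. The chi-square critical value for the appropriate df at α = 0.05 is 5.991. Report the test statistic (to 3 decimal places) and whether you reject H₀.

8.617; reject

Ratio total = 17. Expected counts: 68×5/17 = 20, 68×6/17 = 24, 68×6/17 = 24.
win: (28 − 20)²/20 = 64/20 = 3.2000
draw: (13 − 24)²/24 = 121/24 = 5.0417
loss: (27 − 24)²/24 = 9/24 = 0.3750
Sum = 8.617
df = 2. Since 8.617 > 5.991, we reject H₀.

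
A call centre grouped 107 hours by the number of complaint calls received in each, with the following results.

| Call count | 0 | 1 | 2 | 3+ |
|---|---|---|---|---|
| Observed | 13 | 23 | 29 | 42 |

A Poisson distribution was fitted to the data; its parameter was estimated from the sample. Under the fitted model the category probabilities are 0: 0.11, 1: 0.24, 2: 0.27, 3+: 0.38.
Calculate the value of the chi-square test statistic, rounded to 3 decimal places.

0.453

Expected counts E_i = n·p_i: 107×0.11 = 11.77, 107×0.24 = 25.68, 107×0.27 = 28.89, 107×0.38 = 40.66.
cat         O        E   (O−E)²/E
0          13    11.77     0.1285
1          23    25.68     0.2797
2          29    28.89     0.0004
3+         42    40.66     0.0442
Sum = 0.453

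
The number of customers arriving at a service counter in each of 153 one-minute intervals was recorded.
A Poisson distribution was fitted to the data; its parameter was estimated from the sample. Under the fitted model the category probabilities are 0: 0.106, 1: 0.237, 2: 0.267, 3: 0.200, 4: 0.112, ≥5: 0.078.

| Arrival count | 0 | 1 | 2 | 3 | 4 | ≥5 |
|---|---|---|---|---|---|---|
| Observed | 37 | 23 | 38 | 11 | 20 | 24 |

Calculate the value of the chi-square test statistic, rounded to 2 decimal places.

56.91

Expected counts E_i = n·p_i: 153×0.106 = 16.218, 153×0.237 = 36.261, 153×0.267 = 40.851, 153×0.200 = 30.6, 153×0.112 = 17.136, 153×0.078 = 11.934.
χ² = (37−16.218)²/16.218 + (23−36.261)²/36.261 + (38−40.851)²/40.851 + (11−30.6)²/30.6 + (20−17.136)²/17.136 + (24−11.934)²/11.934
   = 26.630 + 4.850 + 0.199 + 12.554 + 0.479 + 12.199
Sum = 56.91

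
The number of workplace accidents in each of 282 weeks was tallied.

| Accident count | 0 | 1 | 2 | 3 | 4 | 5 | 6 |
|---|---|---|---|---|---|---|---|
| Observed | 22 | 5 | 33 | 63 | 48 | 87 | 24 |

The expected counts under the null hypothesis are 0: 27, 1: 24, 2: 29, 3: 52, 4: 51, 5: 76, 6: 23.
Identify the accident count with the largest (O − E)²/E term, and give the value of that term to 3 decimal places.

0: (22 − 27)²/27 = 25/27 = 0.9259
1: (5 − 24)²/24 = 361/24 = 15.0417
2: (33 − 29)²/29 = 16/29 = 0.5517
3: (63 − 52)²/52 = 121/52 = 2.3269
4: (48 − 51)²/51 = 9/51 = 0.1765
5: (87 − 76)²/76 = 121/76 = 1.5921
6: (24 − 23)²/23 = 1/23 = 0.0435
The largest term is for 1: 15.042.

1, 15.042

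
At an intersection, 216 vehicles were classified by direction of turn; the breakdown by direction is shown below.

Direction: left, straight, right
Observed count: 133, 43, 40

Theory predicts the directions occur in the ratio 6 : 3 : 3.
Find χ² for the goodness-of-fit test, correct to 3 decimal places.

Ratio total = 12. Expected counts: 216×6/12 = 108, 216×3/12 = 54, 216×3/12 = 54.
left: (133 − 108)²/108 = 625/108 = 5.7870
straight: (43 − 54)²/54 = 121/54 = 2.2407
right: (40 − 54)²/54 = 196/54 = 3.6296
Sum = 11.657

11.657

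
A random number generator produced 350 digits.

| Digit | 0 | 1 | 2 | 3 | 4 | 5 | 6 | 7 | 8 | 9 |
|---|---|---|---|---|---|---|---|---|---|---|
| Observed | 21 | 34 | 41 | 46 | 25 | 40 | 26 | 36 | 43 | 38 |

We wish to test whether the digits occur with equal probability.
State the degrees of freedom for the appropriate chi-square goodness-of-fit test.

9

There are k = 10 categories and no parameters were estimated from the data, so df = 10 − 1 = 9.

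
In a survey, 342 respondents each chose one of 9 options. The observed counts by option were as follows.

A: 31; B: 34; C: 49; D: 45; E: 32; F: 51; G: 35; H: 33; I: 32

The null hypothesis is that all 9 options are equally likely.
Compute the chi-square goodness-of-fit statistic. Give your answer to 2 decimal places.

13.42

Under H₀ each category has probability 1/9, so each expected count is 342/9 = 38.
χ² = (31−38)²/38 + (34−38)²/38 + (49−38)²/38 + (45−38)²/38 + (32−38)²/38 + (51−38)²/38 + (35−38)²/38 + (33−38)²/38 + (32−38)²/38
   = 1.289 + 0.421 + 3.184 + 1.289 + 0.947 + 4.447 + 0.237 + 0.658 + 0.947
Sum = 13.42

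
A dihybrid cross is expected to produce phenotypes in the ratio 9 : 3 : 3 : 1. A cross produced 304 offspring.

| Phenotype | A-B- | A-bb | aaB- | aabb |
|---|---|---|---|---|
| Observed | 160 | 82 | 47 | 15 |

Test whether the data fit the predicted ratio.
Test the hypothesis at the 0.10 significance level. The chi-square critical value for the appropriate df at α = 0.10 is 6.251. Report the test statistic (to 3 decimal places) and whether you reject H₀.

14.269; reject

Ratio total = 16. Expected counts: 304×9/16 = 171, 304×3/16 = 57, 304×3/16 = 57, 304×1/16 = 19.
cat         O        E   (O−E)²/E
A-B-      160      171     0.7076
A-bb       82       57    10.9649
aaB-       47       57     1.7544
aabb       15       19     0.8421
Sum = 14.269
df = 3. Since 14.269 > 6.251, we reject H₀.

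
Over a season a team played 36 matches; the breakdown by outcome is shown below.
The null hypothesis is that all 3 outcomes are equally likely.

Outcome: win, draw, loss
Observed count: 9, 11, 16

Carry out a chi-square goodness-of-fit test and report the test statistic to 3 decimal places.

Expected count for each of the 3 categories: 36/3 = 12.
win: (9 − 12)²/12 = 9/12 = 0.7500
draw: (11 − 12)²/12 = 1/12 = 0.0833
loss: (16 − 12)²/12 = 16/12 = 1.3333
Sum = 2.167

2.167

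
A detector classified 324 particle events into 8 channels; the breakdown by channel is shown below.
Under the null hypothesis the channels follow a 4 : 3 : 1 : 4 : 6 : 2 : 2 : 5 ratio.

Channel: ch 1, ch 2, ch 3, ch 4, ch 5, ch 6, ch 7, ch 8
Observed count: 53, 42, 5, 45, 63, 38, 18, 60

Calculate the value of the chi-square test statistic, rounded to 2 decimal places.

Ratio total = 27. Expected counts: 324×4/27 = 48, 324×3/27 = 36, 324×1/27 = 12, 324×4/27 = 48, 324×6/27 = 72, 324×2/27 = 24, 324×2/27 = 24, 324×5/27 = 60.
χ² = (53−48)²/48 + (42−36)²/36 + (5−12)²/12 + (45−48)²/48 + (63−72)²/72 + (38−24)²/24 + (18−24)²/24 + (60−60)²/60
   = 0.521 + 1.000 + 4.083 + 0.188 + 1.125 + 8.167 + 1.500 + 0.000
Sum = 16.58

16.58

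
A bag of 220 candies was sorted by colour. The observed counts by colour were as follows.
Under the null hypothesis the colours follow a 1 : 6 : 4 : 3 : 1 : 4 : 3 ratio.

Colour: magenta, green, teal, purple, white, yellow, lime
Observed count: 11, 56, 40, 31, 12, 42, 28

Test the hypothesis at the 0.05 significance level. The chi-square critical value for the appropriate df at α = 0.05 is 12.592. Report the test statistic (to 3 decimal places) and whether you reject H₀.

Ratio total = 22. Expected counts: 220×1/22 = 10, 220×6/22 = 60, 220×4/22 = 40, 220×3/22 = 30, 220×1/22 = 10, 220×4/22 = 40, 220×3/22 = 30.
cat          O        E   (O−E)²/E
magenta     11       10     0.1000
green       56       60     0.2667
teal        40       40     0.0000
purple      31       30     0.0333
white       12       10     0.4000
yellow      42       40     0.1000
lime        28       30     0.1333
Sum = 1.033
df = 6. Since 1.033 < 12.592, we do not reject H₀.

1.033; do not reject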